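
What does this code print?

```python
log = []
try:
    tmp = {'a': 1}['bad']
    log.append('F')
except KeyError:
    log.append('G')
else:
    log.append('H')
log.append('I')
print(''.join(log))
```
GI

else block skipped when exception is caught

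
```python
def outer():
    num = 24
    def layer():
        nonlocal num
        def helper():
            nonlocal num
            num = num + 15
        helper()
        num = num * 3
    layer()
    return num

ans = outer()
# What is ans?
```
117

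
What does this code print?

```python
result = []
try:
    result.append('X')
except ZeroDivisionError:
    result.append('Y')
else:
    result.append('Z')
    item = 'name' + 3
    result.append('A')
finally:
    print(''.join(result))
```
XZ

Try succeeds, else appends 'Z', TypeError in else is uncaught, finally prints before exception propagates ('A' never appended)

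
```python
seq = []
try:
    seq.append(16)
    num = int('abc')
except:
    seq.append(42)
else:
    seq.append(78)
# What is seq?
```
[16, 42]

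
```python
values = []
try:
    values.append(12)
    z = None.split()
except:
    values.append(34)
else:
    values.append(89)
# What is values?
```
[12, 34]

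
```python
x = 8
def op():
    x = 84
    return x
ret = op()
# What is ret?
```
84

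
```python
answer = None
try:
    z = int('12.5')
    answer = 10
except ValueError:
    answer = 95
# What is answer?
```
95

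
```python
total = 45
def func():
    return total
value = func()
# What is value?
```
45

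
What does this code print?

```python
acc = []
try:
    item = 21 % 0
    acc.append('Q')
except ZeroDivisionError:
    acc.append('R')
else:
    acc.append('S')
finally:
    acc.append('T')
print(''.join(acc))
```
RT

Exception: except runs, else skipped, finally runs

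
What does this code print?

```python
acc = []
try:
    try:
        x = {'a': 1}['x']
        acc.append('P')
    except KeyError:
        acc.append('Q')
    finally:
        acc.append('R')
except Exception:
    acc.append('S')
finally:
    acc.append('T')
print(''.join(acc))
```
QRT

Both finally blocks run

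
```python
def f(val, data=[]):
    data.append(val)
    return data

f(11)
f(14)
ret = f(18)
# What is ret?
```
[11, 14, 18]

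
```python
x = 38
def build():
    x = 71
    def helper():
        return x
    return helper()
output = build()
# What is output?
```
71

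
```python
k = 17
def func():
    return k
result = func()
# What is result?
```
17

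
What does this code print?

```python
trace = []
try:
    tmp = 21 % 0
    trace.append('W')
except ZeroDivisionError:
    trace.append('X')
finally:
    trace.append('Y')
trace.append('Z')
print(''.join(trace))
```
XYZ

finally always runs, even after exception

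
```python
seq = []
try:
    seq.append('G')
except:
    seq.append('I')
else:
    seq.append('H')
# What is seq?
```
['G', 'H']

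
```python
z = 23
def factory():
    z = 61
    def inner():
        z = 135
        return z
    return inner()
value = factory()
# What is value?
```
135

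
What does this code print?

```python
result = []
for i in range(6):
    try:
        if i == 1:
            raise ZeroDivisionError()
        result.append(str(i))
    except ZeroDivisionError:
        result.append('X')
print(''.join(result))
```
0X2345

Exception on i=1 caught, loop continues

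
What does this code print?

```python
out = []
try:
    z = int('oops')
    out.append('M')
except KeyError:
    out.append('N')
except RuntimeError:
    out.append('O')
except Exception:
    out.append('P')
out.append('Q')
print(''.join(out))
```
PQ

ValueError not specifically caught, falls to Exception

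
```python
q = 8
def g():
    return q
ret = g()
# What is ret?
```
8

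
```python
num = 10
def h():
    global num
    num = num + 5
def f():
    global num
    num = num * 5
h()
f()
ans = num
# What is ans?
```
75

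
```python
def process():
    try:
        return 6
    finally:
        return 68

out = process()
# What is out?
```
68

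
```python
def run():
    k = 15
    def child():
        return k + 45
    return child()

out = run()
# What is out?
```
60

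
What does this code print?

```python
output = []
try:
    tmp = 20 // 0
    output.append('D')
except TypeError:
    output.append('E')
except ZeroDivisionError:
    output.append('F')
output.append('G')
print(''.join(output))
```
FG

ZeroDivisionError is caught by its specific handler, not TypeError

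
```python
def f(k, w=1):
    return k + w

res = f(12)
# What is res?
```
13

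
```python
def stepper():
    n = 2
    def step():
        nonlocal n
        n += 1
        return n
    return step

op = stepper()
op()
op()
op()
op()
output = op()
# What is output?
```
7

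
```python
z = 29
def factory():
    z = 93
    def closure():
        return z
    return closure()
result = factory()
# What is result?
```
93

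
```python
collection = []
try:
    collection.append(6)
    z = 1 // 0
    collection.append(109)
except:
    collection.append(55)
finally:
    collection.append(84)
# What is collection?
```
[6, 55, 84]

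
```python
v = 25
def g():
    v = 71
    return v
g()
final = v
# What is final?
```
25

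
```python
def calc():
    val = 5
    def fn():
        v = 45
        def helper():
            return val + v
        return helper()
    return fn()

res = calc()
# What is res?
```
50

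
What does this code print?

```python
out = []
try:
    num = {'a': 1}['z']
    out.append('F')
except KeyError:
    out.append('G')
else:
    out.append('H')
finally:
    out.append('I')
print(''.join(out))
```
GI

Exception: except runs, else skipped, finally runs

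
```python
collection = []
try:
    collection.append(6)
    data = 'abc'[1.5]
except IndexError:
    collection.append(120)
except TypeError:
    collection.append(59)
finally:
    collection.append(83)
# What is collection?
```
[6, 59, 83]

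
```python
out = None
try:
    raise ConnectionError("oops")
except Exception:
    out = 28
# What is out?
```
28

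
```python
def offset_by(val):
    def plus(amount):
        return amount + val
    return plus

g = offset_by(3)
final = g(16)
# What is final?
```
19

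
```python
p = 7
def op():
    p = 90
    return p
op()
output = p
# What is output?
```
7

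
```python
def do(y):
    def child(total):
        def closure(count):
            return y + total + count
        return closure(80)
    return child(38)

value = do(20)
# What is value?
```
138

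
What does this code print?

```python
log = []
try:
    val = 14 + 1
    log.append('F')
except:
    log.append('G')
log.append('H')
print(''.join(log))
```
FH

No exception, try block completes normally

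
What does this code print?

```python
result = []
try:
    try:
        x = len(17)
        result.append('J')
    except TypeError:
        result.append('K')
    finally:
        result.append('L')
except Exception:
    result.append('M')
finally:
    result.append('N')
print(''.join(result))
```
KLN

Both finally blocks run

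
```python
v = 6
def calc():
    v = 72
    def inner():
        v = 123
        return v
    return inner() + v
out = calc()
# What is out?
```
195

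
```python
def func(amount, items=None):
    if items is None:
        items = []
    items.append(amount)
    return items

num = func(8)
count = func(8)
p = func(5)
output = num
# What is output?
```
[8]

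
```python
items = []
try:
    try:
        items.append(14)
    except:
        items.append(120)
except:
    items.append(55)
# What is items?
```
[14]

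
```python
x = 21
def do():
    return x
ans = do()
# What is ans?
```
21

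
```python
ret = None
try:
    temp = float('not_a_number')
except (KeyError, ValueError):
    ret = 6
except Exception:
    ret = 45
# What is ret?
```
6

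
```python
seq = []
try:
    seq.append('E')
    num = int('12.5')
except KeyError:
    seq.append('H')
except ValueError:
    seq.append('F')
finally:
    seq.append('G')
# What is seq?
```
['E', 'F', 'G']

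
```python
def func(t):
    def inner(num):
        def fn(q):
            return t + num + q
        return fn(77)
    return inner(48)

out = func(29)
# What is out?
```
154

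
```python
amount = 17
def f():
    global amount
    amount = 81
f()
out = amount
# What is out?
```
81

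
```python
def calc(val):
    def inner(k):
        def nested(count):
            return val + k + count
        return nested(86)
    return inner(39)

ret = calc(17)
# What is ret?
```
142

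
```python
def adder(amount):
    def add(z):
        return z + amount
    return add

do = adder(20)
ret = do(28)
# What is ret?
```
48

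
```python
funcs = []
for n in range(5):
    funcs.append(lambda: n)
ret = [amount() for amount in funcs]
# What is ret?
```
[4, 4, 4, 4, 4]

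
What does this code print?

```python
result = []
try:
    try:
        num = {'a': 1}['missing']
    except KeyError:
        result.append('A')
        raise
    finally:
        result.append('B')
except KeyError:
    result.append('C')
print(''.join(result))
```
ABC

finally runs before re-raised exception propagates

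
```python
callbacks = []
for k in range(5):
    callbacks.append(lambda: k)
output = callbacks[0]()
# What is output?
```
4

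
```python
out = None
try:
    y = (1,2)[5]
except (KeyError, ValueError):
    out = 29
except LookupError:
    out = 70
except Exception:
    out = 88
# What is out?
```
70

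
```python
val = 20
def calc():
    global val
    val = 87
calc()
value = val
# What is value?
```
87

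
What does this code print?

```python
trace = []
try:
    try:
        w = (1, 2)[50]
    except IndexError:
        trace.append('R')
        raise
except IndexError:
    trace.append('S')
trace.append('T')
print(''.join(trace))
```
RST

raise without argument re-raises current exception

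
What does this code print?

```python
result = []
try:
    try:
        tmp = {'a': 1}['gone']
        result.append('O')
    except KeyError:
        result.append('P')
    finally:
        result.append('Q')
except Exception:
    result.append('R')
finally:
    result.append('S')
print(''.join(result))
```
PQS

Both finally blocks run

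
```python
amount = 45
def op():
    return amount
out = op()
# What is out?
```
45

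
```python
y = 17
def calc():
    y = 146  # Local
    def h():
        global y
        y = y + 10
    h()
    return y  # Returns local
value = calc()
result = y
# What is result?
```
27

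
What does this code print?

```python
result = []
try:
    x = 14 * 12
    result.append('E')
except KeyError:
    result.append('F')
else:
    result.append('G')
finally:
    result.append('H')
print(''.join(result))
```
EGH

else runs before finally when no exception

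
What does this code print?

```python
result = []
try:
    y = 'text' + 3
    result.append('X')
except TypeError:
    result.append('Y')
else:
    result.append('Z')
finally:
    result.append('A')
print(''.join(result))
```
YA

Exception: except runs, else skipped, finally runs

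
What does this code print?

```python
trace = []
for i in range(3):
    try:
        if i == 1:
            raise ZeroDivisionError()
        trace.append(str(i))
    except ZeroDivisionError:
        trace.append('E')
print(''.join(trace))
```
0E2

Exception on i=1 caught, loop continues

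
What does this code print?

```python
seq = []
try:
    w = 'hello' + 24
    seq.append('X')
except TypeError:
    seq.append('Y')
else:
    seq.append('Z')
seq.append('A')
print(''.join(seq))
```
YA

else block skipped when exception is caught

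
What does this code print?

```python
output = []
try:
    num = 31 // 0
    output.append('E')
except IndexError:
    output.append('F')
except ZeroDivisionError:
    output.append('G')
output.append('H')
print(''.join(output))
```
GH

ZeroDivisionError is caught by its specific handler, not IndexError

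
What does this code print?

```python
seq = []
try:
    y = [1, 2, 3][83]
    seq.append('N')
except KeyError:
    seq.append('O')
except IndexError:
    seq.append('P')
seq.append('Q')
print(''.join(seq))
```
PQ

IndexError is caught by its specific handler, not KeyError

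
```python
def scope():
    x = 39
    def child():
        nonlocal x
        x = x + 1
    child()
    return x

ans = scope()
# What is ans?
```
40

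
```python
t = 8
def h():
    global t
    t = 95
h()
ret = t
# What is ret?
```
95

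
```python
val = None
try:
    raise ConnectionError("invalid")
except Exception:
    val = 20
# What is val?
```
20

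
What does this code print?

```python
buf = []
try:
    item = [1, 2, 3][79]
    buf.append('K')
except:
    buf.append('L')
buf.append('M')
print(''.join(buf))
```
LM

Exception raised in try, caught by bare except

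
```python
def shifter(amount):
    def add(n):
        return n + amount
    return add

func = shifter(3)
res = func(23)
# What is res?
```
26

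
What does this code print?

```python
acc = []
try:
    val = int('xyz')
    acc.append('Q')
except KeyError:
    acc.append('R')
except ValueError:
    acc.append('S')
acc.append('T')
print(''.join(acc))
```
ST

ValueError is caught by its specific handler, not KeyError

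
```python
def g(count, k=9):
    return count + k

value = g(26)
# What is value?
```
35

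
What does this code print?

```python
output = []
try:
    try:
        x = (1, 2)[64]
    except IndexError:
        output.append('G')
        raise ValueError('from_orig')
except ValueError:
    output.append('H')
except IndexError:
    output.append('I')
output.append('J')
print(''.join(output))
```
GHJ

ValueError raised and caught, original IndexError not re-raised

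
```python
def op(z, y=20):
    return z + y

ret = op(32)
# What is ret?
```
52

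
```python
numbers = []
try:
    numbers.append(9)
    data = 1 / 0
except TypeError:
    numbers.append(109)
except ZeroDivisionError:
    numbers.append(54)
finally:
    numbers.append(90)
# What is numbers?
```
[9, 54, 90]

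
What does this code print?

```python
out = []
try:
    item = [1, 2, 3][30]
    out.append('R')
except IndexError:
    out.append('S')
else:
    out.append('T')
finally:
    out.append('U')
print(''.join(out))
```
SU

Exception: except runs, else skipped, finally runs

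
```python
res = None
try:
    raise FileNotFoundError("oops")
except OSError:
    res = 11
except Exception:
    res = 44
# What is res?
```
11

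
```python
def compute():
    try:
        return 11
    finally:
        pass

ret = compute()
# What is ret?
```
11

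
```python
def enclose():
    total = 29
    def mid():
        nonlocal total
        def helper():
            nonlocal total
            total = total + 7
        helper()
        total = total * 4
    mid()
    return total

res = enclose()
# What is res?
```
144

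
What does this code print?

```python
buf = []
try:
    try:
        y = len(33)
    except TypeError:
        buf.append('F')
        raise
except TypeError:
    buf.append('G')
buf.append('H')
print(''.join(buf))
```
FGH

raise without argument re-raises current exception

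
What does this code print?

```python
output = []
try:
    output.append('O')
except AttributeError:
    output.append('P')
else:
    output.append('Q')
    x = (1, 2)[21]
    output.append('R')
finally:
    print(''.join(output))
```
OQ

Try succeeds, else appends 'Q', IndexError in else is uncaught, finally prints before exception propagates ('R' never appended)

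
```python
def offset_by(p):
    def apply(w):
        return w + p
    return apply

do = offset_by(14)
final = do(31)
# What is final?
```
45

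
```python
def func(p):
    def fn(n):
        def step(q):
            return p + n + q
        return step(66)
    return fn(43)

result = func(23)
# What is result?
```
132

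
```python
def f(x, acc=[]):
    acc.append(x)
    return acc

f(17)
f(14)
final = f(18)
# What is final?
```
[17, 14, 18]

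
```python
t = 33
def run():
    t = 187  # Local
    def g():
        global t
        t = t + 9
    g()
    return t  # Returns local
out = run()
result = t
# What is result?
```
42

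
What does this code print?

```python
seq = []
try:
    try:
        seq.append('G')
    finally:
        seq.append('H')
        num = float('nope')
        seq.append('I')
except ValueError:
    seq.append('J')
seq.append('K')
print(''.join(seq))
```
GHJK

Exception in inner finally caught by outer except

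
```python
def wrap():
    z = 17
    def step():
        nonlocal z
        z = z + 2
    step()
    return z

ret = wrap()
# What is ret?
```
19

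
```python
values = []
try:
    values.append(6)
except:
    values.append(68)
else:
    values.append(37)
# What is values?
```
[6, 37]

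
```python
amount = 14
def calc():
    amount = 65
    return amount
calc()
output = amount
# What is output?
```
14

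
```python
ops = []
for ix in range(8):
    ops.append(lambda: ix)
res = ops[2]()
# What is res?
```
7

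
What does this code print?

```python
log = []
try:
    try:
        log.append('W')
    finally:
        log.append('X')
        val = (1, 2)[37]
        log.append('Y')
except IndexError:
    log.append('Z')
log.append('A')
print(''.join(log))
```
WXZA

Exception in inner finally caught by outer except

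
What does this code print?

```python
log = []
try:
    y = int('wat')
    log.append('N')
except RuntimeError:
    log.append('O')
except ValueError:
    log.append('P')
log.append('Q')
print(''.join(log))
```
PQ

ValueError is caught by its specific handler, not RuntimeError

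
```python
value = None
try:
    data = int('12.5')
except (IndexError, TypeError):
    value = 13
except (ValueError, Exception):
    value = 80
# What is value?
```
80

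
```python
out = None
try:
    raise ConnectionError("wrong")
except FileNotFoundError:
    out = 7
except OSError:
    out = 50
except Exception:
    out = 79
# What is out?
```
50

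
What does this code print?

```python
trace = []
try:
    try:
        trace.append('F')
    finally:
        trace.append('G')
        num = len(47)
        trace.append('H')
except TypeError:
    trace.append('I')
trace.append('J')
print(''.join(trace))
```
FGIJ

Exception in inner finally caught by outer except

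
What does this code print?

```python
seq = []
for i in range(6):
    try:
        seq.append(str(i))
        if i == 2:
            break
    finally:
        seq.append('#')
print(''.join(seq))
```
0#1#2#

finally runs even when breaking out of loop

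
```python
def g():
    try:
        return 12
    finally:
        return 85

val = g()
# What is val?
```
85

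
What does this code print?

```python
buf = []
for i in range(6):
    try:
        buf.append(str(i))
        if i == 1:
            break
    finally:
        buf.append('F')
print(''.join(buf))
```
0F1F

finally runs even when breaking out of loop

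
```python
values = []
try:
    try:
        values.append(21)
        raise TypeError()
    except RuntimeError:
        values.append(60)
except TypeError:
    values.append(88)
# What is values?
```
[21, 88]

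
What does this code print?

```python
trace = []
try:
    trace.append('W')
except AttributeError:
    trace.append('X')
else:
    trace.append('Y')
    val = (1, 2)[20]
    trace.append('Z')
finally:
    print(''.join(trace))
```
WY

Try succeeds, else appends 'Y', IndexError in else is uncaught, finally prints before exception propagates ('Z' never appended)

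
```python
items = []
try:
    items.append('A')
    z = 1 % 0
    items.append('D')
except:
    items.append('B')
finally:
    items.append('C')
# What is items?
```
['A', 'B', 'C']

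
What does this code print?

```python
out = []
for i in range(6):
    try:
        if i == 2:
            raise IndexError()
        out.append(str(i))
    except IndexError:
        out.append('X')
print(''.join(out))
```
01X345

Exception on i=2 caught, loop continues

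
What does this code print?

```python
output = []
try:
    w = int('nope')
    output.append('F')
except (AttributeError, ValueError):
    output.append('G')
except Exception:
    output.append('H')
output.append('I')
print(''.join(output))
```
GI

ValueError matches tuple containing it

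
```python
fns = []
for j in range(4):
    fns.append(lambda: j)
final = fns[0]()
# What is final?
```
3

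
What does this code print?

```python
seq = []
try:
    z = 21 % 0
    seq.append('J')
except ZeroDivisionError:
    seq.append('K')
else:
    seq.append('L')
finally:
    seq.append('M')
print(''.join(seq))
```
KM

Exception: except runs, else skipped, finally runs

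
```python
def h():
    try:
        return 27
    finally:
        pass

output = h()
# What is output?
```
27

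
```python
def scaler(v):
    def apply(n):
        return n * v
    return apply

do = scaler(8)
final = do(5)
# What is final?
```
40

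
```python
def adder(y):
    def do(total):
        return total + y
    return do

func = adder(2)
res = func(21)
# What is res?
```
23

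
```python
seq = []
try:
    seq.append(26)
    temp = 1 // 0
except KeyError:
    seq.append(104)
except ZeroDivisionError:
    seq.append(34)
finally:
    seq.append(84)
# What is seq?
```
[26, 34, 84]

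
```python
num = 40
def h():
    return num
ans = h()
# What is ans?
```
40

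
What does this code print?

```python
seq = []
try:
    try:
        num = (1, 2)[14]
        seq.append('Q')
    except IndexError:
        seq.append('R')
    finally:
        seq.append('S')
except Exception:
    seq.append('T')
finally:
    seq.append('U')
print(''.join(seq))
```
RSU

Both finally blocks run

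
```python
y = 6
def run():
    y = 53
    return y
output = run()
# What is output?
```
53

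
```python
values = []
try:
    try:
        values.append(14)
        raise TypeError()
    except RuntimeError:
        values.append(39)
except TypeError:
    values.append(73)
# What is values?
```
[14, 73]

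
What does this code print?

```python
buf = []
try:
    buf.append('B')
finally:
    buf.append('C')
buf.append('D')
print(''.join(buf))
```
BCD

try/finally without except, no exception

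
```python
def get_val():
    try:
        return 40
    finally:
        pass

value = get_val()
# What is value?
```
40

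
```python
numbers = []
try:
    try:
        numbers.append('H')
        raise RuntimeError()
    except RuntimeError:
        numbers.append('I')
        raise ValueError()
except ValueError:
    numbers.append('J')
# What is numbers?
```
['H', 'I', 'J']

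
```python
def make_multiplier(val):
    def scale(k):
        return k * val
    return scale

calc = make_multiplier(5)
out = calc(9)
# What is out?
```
45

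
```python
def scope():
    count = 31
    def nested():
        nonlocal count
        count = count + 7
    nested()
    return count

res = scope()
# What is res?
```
38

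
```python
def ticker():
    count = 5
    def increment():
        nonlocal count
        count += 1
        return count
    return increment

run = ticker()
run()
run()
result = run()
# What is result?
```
8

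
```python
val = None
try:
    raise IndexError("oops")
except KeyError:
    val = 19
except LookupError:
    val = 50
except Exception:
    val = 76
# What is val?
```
50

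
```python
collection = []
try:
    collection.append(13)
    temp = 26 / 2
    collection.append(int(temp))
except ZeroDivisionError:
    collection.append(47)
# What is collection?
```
[13, 13]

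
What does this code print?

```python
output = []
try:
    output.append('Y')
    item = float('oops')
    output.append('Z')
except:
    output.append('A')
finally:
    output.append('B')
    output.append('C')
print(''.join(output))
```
YABC

Code before exception runs, then except, then all of finally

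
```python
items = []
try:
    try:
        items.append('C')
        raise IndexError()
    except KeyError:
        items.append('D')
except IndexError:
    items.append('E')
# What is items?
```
['C', 'E']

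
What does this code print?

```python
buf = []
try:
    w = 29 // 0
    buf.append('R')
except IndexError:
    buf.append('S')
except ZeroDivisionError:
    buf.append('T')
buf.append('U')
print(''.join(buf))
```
TU

ZeroDivisionError is caught by its specific handler, not IndexError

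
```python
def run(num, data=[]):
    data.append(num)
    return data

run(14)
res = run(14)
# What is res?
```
[14, 14]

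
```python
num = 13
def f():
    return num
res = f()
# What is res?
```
13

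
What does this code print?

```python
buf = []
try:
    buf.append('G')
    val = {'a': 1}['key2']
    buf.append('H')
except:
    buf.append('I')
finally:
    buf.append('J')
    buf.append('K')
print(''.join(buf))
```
GIJK

Code before exception runs, then except, then all of finally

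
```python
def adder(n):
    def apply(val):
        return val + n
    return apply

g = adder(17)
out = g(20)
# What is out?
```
37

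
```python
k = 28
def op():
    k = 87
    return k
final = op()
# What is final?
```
87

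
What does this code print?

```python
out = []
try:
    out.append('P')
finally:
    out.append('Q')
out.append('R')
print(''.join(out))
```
PQR

try/finally without except, no exception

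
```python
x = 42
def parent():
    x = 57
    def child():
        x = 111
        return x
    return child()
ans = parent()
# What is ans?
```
111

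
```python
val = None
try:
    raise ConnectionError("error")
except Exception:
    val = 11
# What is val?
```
11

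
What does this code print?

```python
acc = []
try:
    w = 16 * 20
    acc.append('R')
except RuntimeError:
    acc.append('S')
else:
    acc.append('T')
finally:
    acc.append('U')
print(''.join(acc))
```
RTU

else runs before finally when no exception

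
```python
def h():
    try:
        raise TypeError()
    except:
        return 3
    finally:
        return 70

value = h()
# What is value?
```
70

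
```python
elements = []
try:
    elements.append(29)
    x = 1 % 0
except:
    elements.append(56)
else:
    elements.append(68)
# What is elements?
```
[29, 56]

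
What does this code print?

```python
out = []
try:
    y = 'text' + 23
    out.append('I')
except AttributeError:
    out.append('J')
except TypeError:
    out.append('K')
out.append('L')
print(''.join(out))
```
KL

TypeError is caught by its specific handler, not AttributeError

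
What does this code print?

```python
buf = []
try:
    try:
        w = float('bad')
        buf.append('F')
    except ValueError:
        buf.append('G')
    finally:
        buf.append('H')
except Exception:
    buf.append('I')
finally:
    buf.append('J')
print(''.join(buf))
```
GHJ

Both finally blocks run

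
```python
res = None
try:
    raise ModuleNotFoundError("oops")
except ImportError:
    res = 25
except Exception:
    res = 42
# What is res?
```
25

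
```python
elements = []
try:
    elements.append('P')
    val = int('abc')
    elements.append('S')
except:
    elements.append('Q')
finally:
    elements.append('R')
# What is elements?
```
['P', 'Q', 'R']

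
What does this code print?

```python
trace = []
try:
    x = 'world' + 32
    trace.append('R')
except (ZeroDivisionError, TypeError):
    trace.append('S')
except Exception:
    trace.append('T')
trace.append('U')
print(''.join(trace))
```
SU

TypeError matches tuple containing it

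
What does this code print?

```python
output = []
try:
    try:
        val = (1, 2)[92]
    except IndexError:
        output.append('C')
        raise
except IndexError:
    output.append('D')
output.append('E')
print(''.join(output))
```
CDE

raise without argument re-raises current exception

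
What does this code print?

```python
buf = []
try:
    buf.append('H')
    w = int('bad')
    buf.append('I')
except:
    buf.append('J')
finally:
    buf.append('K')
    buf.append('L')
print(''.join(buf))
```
HJKL

Code before exception runs, then except, then all of finally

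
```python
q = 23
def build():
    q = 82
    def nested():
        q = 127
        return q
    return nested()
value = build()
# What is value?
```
127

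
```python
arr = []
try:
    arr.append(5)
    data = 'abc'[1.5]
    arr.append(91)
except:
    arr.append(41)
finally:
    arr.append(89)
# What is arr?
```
[5, 41, 89]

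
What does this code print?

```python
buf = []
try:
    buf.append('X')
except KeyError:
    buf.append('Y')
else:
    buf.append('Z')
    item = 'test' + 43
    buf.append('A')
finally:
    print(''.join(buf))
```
XZ

Try succeeds, else appends 'Z', TypeError in else is uncaught, finally prints before exception propagates ('A' never appended)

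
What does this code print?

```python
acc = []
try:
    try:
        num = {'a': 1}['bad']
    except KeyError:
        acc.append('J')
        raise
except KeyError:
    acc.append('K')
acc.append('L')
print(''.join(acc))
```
JKL

raise without argument re-raises current exception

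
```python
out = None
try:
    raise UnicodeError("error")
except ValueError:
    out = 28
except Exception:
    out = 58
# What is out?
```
28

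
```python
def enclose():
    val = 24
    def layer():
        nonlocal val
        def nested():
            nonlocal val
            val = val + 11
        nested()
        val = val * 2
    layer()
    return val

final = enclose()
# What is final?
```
70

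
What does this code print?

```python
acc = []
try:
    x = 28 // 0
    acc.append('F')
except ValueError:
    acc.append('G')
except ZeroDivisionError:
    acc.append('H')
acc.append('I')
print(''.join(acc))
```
HI

ZeroDivisionError is caught by its specific handler, not ValueError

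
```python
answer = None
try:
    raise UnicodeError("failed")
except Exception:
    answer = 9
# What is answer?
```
9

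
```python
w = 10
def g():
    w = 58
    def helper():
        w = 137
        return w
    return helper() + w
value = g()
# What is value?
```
195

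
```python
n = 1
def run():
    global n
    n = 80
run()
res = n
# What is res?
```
80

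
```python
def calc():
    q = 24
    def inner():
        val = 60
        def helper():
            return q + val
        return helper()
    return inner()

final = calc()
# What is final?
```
84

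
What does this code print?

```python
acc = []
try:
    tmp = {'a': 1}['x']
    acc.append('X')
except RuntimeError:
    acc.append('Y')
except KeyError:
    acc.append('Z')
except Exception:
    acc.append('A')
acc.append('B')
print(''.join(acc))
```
ZB

KeyError matches before generic Exception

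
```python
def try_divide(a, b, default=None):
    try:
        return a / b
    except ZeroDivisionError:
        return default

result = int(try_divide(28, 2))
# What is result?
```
14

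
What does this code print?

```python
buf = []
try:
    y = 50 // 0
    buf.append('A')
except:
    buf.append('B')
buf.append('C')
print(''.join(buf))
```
BC

Exception raised in try, caught by bare except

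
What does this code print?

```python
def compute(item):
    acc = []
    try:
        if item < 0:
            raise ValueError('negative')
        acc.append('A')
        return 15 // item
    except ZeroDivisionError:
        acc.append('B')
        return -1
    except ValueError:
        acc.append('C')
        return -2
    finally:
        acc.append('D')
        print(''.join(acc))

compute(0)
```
ABD

item=0 causes ZeroDivisionError, caught, finally prints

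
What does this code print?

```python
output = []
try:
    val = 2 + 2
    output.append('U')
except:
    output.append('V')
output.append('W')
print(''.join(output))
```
UW

No exception, try block completes normally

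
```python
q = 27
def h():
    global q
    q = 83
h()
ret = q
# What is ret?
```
83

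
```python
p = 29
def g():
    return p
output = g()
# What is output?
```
29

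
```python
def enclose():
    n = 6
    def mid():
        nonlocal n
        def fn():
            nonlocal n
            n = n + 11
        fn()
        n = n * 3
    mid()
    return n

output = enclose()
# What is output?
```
51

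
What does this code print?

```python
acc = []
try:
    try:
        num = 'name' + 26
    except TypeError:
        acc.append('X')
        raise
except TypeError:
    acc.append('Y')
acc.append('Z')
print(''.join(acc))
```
XYZ

raise without argument re-raises current exception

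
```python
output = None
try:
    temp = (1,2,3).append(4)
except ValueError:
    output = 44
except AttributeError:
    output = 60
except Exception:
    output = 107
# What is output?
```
60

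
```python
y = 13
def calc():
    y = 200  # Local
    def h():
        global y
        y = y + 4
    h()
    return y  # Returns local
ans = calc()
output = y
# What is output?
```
17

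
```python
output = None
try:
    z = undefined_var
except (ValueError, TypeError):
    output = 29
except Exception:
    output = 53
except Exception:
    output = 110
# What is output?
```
53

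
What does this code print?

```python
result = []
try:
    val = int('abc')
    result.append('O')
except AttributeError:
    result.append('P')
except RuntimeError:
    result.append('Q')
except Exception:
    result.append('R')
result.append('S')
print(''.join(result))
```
RS

ValueError not specifically caught, falls to Exception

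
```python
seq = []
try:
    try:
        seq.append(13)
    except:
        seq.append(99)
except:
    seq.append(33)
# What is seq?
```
[13]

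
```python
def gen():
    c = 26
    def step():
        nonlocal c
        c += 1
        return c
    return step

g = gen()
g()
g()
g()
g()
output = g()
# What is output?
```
31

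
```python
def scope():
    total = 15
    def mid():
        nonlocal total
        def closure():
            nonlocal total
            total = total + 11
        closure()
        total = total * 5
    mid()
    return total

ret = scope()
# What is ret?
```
130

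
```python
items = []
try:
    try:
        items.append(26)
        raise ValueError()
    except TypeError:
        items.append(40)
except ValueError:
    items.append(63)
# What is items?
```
[26, 63]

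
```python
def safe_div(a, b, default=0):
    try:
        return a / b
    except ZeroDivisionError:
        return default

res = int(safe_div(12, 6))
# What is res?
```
2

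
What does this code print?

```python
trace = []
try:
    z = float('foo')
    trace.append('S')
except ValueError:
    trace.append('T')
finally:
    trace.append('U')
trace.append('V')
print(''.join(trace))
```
TUV

finally always runs, even after exception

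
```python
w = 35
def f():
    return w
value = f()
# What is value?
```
35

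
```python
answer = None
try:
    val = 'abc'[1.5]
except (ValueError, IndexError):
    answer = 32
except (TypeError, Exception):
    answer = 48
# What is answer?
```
48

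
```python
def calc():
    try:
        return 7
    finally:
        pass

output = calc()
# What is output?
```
7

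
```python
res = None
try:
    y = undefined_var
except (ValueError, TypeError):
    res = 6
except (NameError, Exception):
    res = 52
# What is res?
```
52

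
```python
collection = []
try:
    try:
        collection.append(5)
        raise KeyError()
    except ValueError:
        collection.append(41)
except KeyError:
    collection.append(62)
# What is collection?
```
[5, 62]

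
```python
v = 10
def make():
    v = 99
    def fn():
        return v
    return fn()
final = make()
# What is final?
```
99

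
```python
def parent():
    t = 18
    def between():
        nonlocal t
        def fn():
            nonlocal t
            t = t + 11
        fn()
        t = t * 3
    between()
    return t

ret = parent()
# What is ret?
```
87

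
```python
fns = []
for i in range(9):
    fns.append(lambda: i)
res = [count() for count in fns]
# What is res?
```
[8, 8, 8, 8, 8, 8, 8, 8, 8]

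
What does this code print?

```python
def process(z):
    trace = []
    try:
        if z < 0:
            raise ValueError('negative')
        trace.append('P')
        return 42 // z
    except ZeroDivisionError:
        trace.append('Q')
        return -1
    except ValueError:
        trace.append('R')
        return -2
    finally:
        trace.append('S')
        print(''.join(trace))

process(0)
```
PQS

z=0 causes ZeroDivisionError, caught, finally prints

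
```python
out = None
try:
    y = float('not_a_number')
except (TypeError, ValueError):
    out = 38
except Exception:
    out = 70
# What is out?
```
38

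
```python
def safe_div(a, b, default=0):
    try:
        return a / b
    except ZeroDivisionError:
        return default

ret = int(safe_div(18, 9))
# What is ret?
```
2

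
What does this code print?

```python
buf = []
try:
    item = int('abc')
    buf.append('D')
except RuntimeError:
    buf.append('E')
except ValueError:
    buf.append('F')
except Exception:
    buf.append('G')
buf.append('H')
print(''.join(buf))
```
FH

ValueError matches before generic Exception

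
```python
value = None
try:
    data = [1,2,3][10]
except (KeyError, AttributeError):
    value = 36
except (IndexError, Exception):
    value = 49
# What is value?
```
49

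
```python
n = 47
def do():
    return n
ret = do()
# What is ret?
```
47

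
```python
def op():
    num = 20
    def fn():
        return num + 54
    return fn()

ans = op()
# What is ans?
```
74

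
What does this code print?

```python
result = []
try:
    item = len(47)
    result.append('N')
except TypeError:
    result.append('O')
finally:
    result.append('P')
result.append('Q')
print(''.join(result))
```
OPQ

finally always runs, even after exception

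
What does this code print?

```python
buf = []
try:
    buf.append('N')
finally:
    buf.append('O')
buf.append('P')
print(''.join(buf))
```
NOP

try/finally without except, no exception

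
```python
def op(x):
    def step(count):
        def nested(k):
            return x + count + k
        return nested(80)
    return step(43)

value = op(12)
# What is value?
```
135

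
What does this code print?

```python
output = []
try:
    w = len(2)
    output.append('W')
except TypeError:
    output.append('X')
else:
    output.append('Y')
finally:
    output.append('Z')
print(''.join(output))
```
XZ

Exception: except runs, else skipped, finally runs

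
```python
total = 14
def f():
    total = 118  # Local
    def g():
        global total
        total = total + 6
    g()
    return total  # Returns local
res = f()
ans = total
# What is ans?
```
20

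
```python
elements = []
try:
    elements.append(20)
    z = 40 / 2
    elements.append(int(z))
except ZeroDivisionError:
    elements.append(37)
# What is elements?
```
[20, 20]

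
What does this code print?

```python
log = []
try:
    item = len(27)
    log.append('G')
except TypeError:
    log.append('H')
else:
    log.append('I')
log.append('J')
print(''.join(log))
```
HJ

else block skipped when exception is caught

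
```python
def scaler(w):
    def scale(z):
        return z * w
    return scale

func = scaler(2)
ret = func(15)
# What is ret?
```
30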